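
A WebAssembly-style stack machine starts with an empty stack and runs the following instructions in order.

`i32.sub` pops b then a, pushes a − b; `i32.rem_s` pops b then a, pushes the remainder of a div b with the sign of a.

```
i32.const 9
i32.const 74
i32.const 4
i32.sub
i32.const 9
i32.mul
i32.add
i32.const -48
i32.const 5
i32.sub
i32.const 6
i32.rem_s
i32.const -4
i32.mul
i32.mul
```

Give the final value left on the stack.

i32.const 9   -> 9
i32.const 74  -> 9 74
i32.const 4   -> 9 74 4
i32.sub       -> 9 70
i32.const 9   -> 9 70 9
i32.mul       -> 9 630
i32.add       -> 639
i32.const -48 -> 639 -48
i32.const 5   -> 639 -48 5
i32.sub       -> 639 -53
i32.const 6   -> 639 -53 6
i32.rem_s     -> 639 -5
i32.const -4  -> 639 -5 -4
i32.mul       -> 639 20
i32.mul       -> 12780

12780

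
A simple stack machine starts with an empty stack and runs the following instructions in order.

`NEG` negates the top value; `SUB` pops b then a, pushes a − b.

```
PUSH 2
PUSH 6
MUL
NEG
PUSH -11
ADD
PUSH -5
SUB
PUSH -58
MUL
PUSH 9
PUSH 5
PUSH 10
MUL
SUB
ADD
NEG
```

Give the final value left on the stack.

-1003

PUSH 2   → 2
PUSH 6   → 2 6
MUL      → 12
NEG      → -12
PUSH -11 → -12 -11
ADD      → -23
PUSH -5  → -23 -5
SUB      → -18
PUSH -58 → -18 -58
MUL      → 1044
PUSH 9   → 1044 9
PUSH 5   → 1044 9 5
PUSH 10  → 1044 9 5 10
MUL      → 1044 9 50
SUB      → 1044 -41
ADD      → 1003
NEG      → -1003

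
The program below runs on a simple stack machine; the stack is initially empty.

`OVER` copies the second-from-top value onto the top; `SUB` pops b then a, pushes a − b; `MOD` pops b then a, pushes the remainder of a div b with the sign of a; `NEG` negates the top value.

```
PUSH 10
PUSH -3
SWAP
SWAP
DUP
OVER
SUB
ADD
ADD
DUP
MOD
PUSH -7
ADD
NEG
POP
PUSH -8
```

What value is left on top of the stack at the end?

PUSH 10 : [10]
PUSH -3 : [10, -3]
SWAP    : [-3, 10]
SWAP    : [10, -3]
DUP     : [10, -3, -3]
OVER    : [10, -3, -3, -3]
SUB     : [10, -3, 0]
ADD     : [10, -3]
ADD     : [7]
DUP     : [7, 7]
MOD     : [0]
PUSH -7 : [0, -7]
ADD     : [-7]
NEG     : [7]
POP     : []
PUSH -8 : [-8]

-8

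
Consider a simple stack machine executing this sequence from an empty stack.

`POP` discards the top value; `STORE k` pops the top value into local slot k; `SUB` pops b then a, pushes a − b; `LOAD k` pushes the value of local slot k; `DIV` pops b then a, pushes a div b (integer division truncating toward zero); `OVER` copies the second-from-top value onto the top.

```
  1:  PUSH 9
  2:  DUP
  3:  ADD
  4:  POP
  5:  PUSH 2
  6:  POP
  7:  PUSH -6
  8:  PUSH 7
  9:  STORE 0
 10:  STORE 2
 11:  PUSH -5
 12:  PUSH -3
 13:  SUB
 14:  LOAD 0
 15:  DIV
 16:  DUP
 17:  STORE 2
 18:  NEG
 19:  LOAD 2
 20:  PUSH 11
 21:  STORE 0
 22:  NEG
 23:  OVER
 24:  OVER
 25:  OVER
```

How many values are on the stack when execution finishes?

PUSH 9  : 9
DUP     : 9 9
ADD     : 18
POP     : (empty)
PUSH 2  : 2
POP     : (empty)
PUSH -6 : -6
PUSH 7  : -6 7
STORE 0 : -6
STORE 2 : (empty)
PUSH -5 : -5
PUSH -3 : -5 -3
SUB     : -2
LOAD 0  : -2 7
DIV     : 0
DUP     : 0 0
STORE 2 : 0
NEG     : 0
LOAD 2  : 0 0
PUSH 11 : 0 0 11
STORE 0 : 0 0
NEG     : 0 0
OVER    : 0 0 0
OVER    : 0 0 0 0
OVER    : 0 0 0 0 0

5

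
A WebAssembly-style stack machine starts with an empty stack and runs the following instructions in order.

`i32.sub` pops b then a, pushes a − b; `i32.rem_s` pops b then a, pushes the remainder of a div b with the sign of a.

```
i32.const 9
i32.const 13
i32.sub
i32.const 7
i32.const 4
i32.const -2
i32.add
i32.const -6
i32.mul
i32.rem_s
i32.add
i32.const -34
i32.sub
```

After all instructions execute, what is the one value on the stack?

37

i32.const 9   → 9
i32.const 13  → 9 13
i32.sub       → -4
i32.const 7   → -4 7
i32.const 4   → -4 7 4
i32.const -2  → -4 7 4 -2
i32.add       → -4 7 2
i32.const -6  → -4 7 2 -6
i32.mul       → -4 7 -12
i32.rem_s     → -4 7
i32.add       → 3
i32.const -34 → 3 -34
i32.sub       → 37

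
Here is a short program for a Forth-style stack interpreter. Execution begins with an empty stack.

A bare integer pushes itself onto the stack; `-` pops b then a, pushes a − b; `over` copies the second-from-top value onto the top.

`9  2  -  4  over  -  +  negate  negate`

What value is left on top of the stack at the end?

4

9       9
2       9 2
-       7
4       7 4
over    7 4 7
-       7 -3
+       4
negate  -4
negate  4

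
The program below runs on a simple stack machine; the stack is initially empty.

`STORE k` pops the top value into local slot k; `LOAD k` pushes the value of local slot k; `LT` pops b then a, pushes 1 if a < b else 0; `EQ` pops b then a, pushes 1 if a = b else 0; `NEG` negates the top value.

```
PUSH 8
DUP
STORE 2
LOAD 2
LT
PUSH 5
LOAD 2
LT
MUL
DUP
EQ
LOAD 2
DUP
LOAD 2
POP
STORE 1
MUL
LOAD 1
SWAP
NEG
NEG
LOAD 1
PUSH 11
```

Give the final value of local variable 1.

8

PUSH 8  → 8
DUP     → 8 8
STORE 2 → 8
LOAD 2  → 8 8
LT      → 0
PUSH 5  → 0 5
LOAD 2  → 0 5 8
LT      → 0 1
MUL     → 0
DUP     → 0 0
EQ      → 1
LOAD 2  → 1 8
DUP     → 1 8 8
LOAD 2  → 1 8 8 8
POP     → 1 8 8
STORE 1 → 1 8
MUL     → 8
LOAD 1  → 8 8
SWAP    → 8 8
NEG     → 8 -8
NEG     → 8 8
LOAD 1  → 8 8 8
PUSH 11 → 8 8 8 11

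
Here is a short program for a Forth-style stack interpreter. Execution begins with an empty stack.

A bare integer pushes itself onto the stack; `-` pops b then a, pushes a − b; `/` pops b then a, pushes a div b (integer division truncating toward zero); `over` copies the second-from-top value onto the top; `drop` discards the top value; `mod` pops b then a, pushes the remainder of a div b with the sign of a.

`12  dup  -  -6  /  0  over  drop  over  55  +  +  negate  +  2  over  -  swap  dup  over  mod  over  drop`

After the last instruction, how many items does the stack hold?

12     -> [12]
dup    -> [12, 12]
-      -> [0]
-6     -> [0, -6]
/      -> [0]
0      -> [0, 0]
over   -> [0, 0, 0]
drop   -> [0, 0]
over   -> [0, 0, 0]
55     -> [0, 0, 0, 55]
+      -> [0, 0, 55]
+      -> [0, 55]
negate -> [0, -55]
+      -> [-55]
2      -> [-55, 2]
over   -> [-55, 2, -55]
-      -> [-55, 57]
swap   -> [57, -55]
dup    -> [57, -55, -55]
over   -> [57, -55, -55, -55]
mod    -> [57, -55, 0]
over   -> [57, -55, 0, -55]
drop   -> [57, -55, 0]

3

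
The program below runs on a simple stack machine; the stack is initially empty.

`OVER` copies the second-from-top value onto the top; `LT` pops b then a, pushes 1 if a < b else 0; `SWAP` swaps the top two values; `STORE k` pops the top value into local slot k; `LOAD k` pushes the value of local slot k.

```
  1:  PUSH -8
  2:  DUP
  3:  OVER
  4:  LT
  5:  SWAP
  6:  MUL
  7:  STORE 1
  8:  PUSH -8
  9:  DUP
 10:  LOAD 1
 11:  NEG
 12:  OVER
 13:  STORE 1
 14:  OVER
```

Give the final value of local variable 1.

PUSH -8 → -8
DUP     → -8 -8
OVER    → -8 -8 -8
LT      → -8 0
SWAP    → 0 -8
MUL     → 0
STORE 1 → (empty)
PUSH -8 → -8
DUP     → -8 -8
LOAD 1  → -8 -8 0
NEG     → -8 -8 0
OVER    → -8 -8 0 -8
STORE 1 → -8 -8 0
OVER    → -8 -8 0 -8

-8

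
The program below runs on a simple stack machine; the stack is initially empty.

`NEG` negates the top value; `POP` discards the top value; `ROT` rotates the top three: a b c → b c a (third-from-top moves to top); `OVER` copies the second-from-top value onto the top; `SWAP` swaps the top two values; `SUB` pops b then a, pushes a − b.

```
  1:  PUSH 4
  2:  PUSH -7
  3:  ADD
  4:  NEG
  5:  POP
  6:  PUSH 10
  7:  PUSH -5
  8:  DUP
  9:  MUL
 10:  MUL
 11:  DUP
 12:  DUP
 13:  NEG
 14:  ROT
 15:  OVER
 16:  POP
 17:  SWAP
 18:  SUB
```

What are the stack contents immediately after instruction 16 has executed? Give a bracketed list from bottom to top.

PUSH 4  -> 4
PUSH -7 -> 4 -7
ADD     -> -3
NEG     -> 3
POP     -> (empty)
PUSH 10 -> 10
PUSH -5 -> 10 -5
DUP     -> 10 -5 -5
MUL     -> 10 25
MUL     -> 250
DUP     -> 250 250
DUP     -> 250 250 250
NEG     -> 250 250 -250
ROT     -> 250 -250 250
OVER    -> 250 -250 250 -250
POP     -> 250 -250 250

[250, -250, 250]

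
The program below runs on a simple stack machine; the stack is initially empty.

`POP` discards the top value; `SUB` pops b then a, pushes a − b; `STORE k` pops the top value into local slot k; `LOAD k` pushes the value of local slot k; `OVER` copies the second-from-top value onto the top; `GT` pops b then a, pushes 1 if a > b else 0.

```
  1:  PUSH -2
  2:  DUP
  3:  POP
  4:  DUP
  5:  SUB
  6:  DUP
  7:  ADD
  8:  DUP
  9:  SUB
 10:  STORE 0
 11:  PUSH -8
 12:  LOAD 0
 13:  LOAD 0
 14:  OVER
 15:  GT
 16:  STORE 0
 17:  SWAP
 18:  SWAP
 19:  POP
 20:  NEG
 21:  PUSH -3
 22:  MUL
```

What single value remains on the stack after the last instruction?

-24

PUSH -2 : -2
DUP     : -2 -2
POP     : -2
DUP     : -2 -2
SUB     : 0
DUP     : 0 0
ADD     : 0
DUP     : 0 0
SUB     : 0
STORE 0 : (empty)
PUSH -8 : -8
LOAD 0  : -8 0
LOAD 0  : -8 0 0
OVER    : -8 0 0 0
GT      : -8 0 0
STORE 0 : -8 0
SWAP    : 0 -8
SWAP    : -8 0
POP     : -8
NEG     : 8
PUSH -3 : 8 -3
MUL     : -24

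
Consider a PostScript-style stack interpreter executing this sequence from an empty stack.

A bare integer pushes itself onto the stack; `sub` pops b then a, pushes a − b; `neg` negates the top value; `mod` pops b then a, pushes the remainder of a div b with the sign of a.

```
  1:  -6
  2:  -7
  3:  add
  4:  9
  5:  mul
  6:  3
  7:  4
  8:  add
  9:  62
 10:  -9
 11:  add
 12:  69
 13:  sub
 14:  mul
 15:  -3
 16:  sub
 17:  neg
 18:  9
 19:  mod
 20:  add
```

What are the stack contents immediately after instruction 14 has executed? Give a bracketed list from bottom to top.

[-117, -112]

-6  -> -6
-7  -> -6 -7
add -> -13
9   -> -13 9
mul -> -117
3   -> -117 3
4   -> -117 3 4
add -> -117 7
62  -> -117 7 62
-9  -> -117 7 62 -9
add -> -117 7 53
69  -> -117 7 53 69
sub -> -117 7 -16
mul -> -117 -112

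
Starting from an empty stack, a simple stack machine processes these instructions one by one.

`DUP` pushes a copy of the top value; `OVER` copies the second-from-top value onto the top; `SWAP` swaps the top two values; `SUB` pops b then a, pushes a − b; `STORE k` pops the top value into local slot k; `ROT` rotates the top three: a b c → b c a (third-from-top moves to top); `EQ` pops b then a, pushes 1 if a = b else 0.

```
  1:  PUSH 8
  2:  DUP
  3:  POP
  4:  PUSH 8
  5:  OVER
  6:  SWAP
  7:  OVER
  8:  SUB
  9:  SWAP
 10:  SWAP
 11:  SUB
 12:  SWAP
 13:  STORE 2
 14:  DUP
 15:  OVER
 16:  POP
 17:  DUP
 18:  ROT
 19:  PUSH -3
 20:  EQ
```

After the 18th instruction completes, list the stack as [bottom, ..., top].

[8, 8, 8]

PUSH 8  : [8]
DUP     : [8, 8]
POP     : [8]
PUSH 8  : [8, 8]
OVER    : [8, 8, 8]
SWAP    : [8, 8, 8]
OVER    : [8, 8, 8, 8]
SUB     : [8, 8, 0]
SWAP    : [8, 0, 8]
SWAP    : [8, 8, 0]
SUB     : [8, 8]
SWAP    : [8, 8]
STORE 2 : [8]
DUP     : [8, 8]
OVER    : [8, 8, 8]
POP     : [8, 8]
DUP     : [8, 8, 8]
ROT     : [8, 8, 8]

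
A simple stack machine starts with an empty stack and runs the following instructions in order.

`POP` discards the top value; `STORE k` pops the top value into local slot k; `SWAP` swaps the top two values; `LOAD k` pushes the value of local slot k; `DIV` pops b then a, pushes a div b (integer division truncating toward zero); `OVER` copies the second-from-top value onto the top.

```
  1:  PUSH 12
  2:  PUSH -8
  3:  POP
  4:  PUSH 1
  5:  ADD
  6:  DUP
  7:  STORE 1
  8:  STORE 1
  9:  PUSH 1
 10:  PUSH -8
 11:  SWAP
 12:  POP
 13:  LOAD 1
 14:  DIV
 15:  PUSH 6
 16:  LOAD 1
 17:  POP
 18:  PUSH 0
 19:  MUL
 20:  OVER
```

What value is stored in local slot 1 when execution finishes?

PUSH 12  [12]
PUSH -8  [12, -8]
POP      [12]
PUSH 1   [12, 1]
ADD      [13]
DUP      [13, 13]
STORE 1  [13]
STORE 1  []
PUSH 1   [1]
PUSH -8  [1, -8]
SWAP     [-8, 1]
POP      [-8]
LOAD 1   [-8, 13]
DIV      [0]
PUSH 6   [0, 6]
LOAD 1   [0, 6, 13]
POP      [0, 6]
PUSH 0   [0, 6, 0]
MUL      [0, 0]
OVER     [0, 0, 0]

13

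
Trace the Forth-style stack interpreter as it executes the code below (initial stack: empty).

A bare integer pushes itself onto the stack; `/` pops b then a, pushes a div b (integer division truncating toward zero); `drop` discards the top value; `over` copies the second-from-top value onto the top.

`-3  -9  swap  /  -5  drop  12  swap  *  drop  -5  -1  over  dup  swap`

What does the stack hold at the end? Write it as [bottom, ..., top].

[-5, -1, -5, -5]

-3   → [-3]
-9   → [-3, -9]
swap → [-9, -3]
/    → [3]
-5   → [3, -5]
drop → [3]
12   → [3, 12]
swap → [12, 3]
*    → [36]
drop → []
-5   → [-5]
-1   → [-5, -1]
over → [-5, -1, -5]
dup  → [-5, -1, -5, -5]
swap → [-5, -1, -5, -5]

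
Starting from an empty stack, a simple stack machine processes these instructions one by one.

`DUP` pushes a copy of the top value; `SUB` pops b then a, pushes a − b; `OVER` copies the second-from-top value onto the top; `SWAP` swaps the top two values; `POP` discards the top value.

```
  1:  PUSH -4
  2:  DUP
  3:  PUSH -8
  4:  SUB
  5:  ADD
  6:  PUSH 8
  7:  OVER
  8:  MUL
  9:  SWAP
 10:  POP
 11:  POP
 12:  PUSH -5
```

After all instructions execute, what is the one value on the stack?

PUSH -4 : -4
DUP     : -4 -4
PUSH -8 : -4 -4 -8
SUB     : -4 4
ADD     : 0
PUSH 8  : 0 8
OVER    : 0 8 0
MUL     : 0 0
SWAP    : 0 0
POP     : 0
POP     : (empty)
PUSH -5 : -5

-5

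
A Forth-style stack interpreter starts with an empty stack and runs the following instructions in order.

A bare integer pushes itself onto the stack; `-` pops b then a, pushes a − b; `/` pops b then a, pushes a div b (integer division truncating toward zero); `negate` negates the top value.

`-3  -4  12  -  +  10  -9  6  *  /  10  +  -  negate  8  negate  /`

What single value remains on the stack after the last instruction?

-3     -> [-3]
-4     -> [-3, -4]
12     -> [-3, -4, 12]
-      -> [-3, -16]
+      -> [-19]
10     -> [-19, 10]
-9     -> [-19, 10, -9]
6      -> [-19, 10, -9, 6]
*      -> [-19, 10, -54]
/      -> [-19, 0]
10     -> [-19, 0, 10]
+      -> [-19, 10]
-      -> [-29]
negate -> [29]
8      -> [29, 8]
negate -> [29, -8]
/      -> [-3]

-3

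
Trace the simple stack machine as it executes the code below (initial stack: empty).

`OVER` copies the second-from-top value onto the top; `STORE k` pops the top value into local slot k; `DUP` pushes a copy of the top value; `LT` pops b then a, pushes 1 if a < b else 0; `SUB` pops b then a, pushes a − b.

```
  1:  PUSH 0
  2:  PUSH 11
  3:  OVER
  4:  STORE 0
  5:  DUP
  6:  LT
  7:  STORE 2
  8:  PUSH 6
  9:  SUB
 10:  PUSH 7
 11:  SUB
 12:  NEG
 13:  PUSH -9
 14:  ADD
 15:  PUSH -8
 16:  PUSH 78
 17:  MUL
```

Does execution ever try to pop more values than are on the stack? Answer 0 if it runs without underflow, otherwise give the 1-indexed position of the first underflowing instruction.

PUSH 0  : 0
PUSH 11 : 0 11
OVER    : 0 11 0
STORE 0 : 0 11
DUP     : 0 11 11
LT      : 0 0
STORE 2 : 0
PUSH 6  : 0 6
SUB     : -6
PUSH 7  : -6 7
SUB     : -13
NEG     : 13
PUSH -9 : 13 -9
ADD     : 4
PUSH -8 : 4 -8
PUSH 78 : 4 -8 78
MUL     : 4 -624

0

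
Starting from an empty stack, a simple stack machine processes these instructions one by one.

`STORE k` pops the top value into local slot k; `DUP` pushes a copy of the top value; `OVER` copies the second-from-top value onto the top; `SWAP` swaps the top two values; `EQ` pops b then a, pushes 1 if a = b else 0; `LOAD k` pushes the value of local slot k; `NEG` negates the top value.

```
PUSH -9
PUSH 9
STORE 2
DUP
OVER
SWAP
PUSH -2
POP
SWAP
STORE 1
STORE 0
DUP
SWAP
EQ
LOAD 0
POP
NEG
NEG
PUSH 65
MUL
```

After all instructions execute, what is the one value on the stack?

PUSH -9 -> [-9]
PUSH 9  -> [-9, 9]
STORE 2 -> [-9]
DUP     -> [-9, -9]
OVER    -> [-9, -9, -9]
SWAP    -> [-9, -9, -9]
PUSH -2 -> [-9, -9, -9, -2]
POP     -> [-9, -9, -9]
SWAP    -> [-9, -9, -9]
STORE 1 -> [-9, -9]
STORE 0 -> [-9]
DUP     -> [-9, -9]
SWAP    -> [-9, -9]
EQ      -> [1]
LOAD 0  -> [1, -9]
POP     -> [1]
NEG     -> [-1]
NEG     -> [1]
PUSH 65 -> [1, 65]
MUL     -> [65]

65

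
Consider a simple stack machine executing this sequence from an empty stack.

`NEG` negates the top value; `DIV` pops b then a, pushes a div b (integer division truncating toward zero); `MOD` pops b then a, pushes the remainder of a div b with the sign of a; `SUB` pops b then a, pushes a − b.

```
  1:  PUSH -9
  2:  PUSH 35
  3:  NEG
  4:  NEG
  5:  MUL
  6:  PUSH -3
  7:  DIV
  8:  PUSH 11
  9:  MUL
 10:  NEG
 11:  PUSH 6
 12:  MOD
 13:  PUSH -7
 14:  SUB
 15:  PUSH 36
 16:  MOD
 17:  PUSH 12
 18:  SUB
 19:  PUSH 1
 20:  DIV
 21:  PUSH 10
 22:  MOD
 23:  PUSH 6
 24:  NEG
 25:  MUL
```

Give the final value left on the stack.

PUSH -9  [-9]
PUSH 35  [-9, 35]
NEG      [-9, -35]
NEG      [-9, 35]
MUL      [-315]
PUSH -3  [-315, -3]
DIV      [105]
PUSH 11  [105, 11]
MUL      [1155]
NEG      [-1155]
PUSH 6   [-1155, 6]
MOD      [-3]
PUSH -7  [-3, -7]
SUB      [4]
PUSH 36  [4, 36]
MOD      [4]
PUSH 12  [4, 12]
SUB      [-8]
PUSH 1   [-8, 1]
DIV      [-8]
PUSH 10  [-8, 10]
MOD      [-8]
PUSH 6   [-8, 6]
NEG      [-8, -6]
MUL      [48]

48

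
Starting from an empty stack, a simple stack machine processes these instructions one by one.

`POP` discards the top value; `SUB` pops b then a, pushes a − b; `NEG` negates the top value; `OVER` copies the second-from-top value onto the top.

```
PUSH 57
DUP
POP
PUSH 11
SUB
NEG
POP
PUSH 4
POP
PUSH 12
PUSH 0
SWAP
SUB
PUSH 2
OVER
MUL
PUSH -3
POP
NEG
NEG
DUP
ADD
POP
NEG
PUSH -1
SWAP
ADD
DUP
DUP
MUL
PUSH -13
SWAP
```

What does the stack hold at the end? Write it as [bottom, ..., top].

PUSH 57  -> 57
DUP      -> 57 57
POP      -> 57
PUSH 11  -> 57 11
SUB      -> 46
NEG      -> -46
POP      -> (empty)
PUSH 4   -> 4
POP      -> (empty)
PUSH 12  -> 12
PUSH 0   -> 12 0
SWAP     -> 0 12
SUB      -> -12
PUSH 2   -> -12 2
OVER     -> -12 2 -12
MUL      -> -12 -24
PUSH -3  -> -12 -24 -3
POP      -> -12 -24
NEG      -> -12 24
NEG      -> -12 -24
DUP      -> -12 -24 -24
ADD      -> -12 -48
POP      -> -12
NEG      -> 12
PUSH -1  -> 12 -1
SWAP     -> -1 12
ADD      -> 11
DUP      -> 11 11
DUP      -> 11 11 11
MUL      -> 11 121
PUSH -13 -> 11 121 -13
SWAP     -> 11 -13 121

[11, -13, 121]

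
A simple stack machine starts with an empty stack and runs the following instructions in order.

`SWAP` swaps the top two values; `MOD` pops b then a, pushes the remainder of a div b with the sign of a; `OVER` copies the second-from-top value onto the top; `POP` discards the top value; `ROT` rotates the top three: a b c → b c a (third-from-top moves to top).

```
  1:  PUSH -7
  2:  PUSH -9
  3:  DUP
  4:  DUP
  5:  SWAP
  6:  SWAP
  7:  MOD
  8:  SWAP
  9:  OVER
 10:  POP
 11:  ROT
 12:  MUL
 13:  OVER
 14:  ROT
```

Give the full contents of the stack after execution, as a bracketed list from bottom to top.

[63, 0, 0]

PUSH -7  [-7]
PUSH -9  [-7, -9]
DUP      [-7, -9, -9]
DUP      [-7, -9, -9, -9]
SWAP     [-7, -9, -9, -9]
SWAP     [-7, -9, -9, -9]
MOD      [-7, -9, 0]
SWAP     [-7, 0, -9]
OVER     [-7, 0, -9, 0]
POP      [-7, 0, -9]
ROT      [0, -9, -7]
MUL      [0, 63]
OVER     [0, 63, 0]
ROT      [63, 0, 0]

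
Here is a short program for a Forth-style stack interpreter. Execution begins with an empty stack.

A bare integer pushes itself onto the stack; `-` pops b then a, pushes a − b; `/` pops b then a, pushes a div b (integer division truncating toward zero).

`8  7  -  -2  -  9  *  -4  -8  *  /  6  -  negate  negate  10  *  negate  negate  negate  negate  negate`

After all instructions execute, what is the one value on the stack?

8      → 8
7      → 8 7
-      → 1
-2     → 1 -2
-      → 3
9      → 3 9
*      → 27
-4     → 27 -4
-8     → 27 -4 -8
*      → 27 32
/      → 0
6      → 0 6
-      → -6
negate → 6
negate → -6
10     → -6 10
*      → -60
negate → 60
negate → -60
negate → 60
negate → -60
negate → 60

60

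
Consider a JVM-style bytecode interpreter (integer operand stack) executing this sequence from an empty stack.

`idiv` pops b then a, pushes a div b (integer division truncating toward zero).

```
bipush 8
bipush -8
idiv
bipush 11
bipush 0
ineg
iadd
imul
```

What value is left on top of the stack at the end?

-11

bipush 8  : [8]
bipush -8 : [8, -8]
idiv      : [-1]
bipush 11 : [-1, 11]
bipush 0  : [-1, 11, 0]
ineg      : [-1, 11, 0]
iadd      : [-1, 11]
imul      : [-11]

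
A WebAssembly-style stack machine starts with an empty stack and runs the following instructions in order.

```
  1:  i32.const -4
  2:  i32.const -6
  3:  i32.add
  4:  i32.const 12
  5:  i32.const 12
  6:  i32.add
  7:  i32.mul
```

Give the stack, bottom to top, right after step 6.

[-10, 24]

i32.const -4 -> -4
i32.const -6 -> -4 -6
i32.add      -> -10
i32.const 12 -> -10 12
i32.const 12 -> -10 12 12
i32.add      -> -10 24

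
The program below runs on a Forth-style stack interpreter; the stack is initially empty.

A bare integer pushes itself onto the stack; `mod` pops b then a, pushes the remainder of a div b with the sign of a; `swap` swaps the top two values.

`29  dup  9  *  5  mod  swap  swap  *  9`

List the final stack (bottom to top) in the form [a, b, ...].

[29, 9]

29   : 29
dup  : 29 29
9    : 29 29 9
*    : 29 261
5    : 29 261 5
mod  : 29 1
swap : 1 29
swap : 29 1
*    : 29
9    : 29 9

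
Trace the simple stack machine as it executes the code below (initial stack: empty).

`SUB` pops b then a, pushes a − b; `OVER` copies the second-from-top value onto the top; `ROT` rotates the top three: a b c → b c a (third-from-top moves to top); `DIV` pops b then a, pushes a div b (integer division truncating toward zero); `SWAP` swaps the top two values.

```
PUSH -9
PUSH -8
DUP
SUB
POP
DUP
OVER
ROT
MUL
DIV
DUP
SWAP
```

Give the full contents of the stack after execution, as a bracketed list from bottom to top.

[0, 0]

PUSH -9 → -9
PUSH -8 → -9 -8
DUP     → -9 -8 -8
SUB     → -9 0
POP     → -9
DUP     → -9 -9
OVER    → -9 -9 -9
ROT     → -9 -9 -9
MUL     → -9 81
DIV     → 0
DUP     → 0 0
SWAP    → 0 0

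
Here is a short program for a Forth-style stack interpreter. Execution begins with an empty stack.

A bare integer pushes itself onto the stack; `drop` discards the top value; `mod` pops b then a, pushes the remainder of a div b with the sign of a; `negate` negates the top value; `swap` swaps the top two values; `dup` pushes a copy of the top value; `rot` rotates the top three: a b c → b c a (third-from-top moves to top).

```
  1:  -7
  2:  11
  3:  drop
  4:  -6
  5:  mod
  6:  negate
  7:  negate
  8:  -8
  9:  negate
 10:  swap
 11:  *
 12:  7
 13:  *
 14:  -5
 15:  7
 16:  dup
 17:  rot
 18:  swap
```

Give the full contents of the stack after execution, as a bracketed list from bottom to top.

[-56, 7, -5, 7]

-7      -7
11      -7 11
drop    -7
-6      -7 -6
mod     -1
negate  1
negate  -1
-8      -1 -8
negate  -1 8
swap    8 -1
*       -8
7       -8 7
*       -56
-5      -56 -5
7       -56 -5 7
dup     -56 -5 7 7
rot     -56 7 7 -5
swap    -56 7 -5 7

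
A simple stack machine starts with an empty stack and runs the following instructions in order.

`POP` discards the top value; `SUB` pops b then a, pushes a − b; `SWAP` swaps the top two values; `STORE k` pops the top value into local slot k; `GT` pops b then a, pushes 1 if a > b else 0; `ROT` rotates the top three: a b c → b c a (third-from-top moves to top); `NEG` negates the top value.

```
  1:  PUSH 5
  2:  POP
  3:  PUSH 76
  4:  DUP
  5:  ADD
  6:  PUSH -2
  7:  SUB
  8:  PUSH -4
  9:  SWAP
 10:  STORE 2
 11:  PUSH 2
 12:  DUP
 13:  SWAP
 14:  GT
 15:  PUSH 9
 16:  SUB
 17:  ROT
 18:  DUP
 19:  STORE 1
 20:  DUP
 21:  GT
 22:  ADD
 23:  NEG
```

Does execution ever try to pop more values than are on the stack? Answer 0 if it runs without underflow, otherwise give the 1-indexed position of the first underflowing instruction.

17

PUSH 5  → 5
POP     → (empty)
PUSH 76 → 76
DUP     → 76 76
ADD     → 152
PUSH -2 → 152 -2
SUB     → 154
PUSH -4 → 154 -4
SWAP    → -4 154
STORE 2 → -4
PUSH 2  → -4 2
DUP     → -4 2 2
SWAP    → -4 2 2
GT      → -4 0
PUSH 9  → -4 0 9
SUB     → -4 -9
ROT  — needs 3 operands, stack has 2 → underflow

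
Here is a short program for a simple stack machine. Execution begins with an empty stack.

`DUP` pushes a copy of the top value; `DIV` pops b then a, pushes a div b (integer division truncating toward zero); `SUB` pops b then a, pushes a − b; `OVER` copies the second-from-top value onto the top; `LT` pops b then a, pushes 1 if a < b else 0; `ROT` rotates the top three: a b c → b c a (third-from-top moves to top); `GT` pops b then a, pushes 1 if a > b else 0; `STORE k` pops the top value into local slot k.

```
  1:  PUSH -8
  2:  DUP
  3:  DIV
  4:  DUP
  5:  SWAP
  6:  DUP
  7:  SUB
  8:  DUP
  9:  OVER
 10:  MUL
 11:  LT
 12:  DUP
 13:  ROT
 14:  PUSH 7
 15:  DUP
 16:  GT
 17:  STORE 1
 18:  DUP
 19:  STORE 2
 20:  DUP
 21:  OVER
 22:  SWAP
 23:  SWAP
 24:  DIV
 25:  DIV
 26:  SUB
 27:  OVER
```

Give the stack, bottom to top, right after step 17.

[0, 0, 1]

PUSH -8 → -8
DUP     → -8 -8
DIV     → 1
DUP     → 1 1
SWAP    → 1 1
DUP     → 1 1 1
SUB     → 1 0
DUP     → 1 0 0
OVER    → 1 0 0 0
MUL     → 1 0 0
LT      → 1 0
DUP     → 1 0 0
ROT     → 0 0 1
PUSH 7  → 0 0 1 7
DUP     → 0 0 1 7 7
GT      → 0 0 1 0
STORE 1 → 0 0 1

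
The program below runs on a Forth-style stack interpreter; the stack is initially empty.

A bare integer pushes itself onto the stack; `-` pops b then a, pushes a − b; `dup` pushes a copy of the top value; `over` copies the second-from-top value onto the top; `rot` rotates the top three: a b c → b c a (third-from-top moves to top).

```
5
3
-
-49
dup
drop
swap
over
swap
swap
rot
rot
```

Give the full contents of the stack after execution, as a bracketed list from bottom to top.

5     5
3     5 3
-     2
-49   2 -49
dup   2 -49 -49
drop  2 -49
swap  -49 2
over  -49 2 -49
swap  -49 -49 2
swap  -49 2 -49
rot   2 -49 -49
rot   -49 -49 2

[-49, -49, 2]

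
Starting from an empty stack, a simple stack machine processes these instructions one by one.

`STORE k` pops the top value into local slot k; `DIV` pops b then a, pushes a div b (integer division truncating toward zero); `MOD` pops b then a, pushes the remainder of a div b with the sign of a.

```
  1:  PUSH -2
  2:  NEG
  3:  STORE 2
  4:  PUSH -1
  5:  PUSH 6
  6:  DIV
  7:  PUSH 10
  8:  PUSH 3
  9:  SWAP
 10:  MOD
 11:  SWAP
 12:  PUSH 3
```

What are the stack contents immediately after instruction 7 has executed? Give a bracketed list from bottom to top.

[0, 10]

PUSH -2  -2
NEG      2
STORE 2  (empty)
PUSH -1  -1
PUSH 6   -1 6
DIV      0
PUSH 10  0 10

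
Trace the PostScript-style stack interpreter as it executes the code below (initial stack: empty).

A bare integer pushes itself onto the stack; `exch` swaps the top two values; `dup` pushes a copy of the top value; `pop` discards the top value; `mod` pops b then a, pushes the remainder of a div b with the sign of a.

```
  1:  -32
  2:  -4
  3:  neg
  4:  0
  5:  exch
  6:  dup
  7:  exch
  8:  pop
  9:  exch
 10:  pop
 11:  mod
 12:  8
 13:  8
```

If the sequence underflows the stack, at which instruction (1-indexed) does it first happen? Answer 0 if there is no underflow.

0

-32   [-32]
-4    [-32, -4]
neg   [-32, 4]
0     [-32, 4, 0]
exch  [-32, 0, 4]
dup   [-32, 0, 4, 4]
exch  [-32, 0, 4, 4]
pop   [-32, 0, 4]
exch  [-32, 4, 0]
pop   [-32, 4]
mod   [0]
8     [0, 8]
8     [0, 8, 8]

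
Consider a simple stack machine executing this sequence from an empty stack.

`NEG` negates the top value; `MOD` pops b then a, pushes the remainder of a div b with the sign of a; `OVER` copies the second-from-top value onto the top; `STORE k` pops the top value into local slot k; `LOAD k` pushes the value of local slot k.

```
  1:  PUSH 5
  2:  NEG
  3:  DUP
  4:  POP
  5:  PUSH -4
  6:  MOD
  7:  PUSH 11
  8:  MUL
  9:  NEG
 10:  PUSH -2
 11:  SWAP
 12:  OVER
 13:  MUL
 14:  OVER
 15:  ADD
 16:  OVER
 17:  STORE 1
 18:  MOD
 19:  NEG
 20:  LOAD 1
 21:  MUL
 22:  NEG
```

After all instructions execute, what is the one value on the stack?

4

PUSH 5  → [5]
NEG     → [-5]
DUP     → [-5, -5]
POP     → [-5]
PUSH -4 → [-5, -4]
MOD     → [-1]
PUSH 11 → [-1, 11]
MUL     → [-11]
NEG     → [11]
PUSH -2 → [11, -2]
SWAP    → [-2, 11]
OVER    → [-2, 11, -2]
MUL     → [-2, -22]
OVER    → [-2, -22, -2]
ADD     → [-2, -24]
OVER    → [-2, -24, -2]
STORE 1 → [-2, -24]
MOD     → [-2]
NEG     → [2]
LOAD 1  → [2, -2]
MUL     → [-4]
NEG     → [4]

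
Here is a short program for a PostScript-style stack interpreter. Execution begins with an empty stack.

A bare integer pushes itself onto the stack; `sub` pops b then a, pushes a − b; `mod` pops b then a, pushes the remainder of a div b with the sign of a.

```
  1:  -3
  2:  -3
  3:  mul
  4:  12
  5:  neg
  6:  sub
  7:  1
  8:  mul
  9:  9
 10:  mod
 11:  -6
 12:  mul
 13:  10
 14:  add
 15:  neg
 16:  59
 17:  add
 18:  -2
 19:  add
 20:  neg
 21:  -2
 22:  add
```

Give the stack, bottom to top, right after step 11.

-3  → -3
-3  → -3 -3
mul → 9
12  → 9 12
neg → 9 -12
sub → 21
1   → 21 1
mul → 21
9   → 21 9
mod → 3
-6  → 3 -6

[3, -6]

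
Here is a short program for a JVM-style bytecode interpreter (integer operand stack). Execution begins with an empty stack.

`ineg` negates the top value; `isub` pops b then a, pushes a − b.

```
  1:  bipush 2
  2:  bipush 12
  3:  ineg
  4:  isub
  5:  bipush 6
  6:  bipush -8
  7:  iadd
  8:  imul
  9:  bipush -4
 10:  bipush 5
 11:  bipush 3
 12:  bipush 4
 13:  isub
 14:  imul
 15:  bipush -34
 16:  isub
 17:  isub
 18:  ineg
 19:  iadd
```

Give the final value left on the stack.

5

bipush 2   → [2]
bipush 12  → [2, 12]
ineg       → [2, -12]
isub       → [14]
bipush 6   → [14, 6]
bipush -8  → [14, 6, -8]
iadd       → [14, -2]
imul       → [-28]
bipush -4  → [-28, -4]
bipush 5   → [-28, -4, 5]
bipush 3   → [-28, -4, 5, 3]
bipush 4   → [-28, -4, 5, 3, 4]
isub       → [-28, -4, 5, -1]
imul       → [-28, -4, -5]
bipush -34 → [-28, -4, -5, -34]
isub       → [-28, -4, 29]
isub       → [-28, -33]
ineg       → [-28, 33]
iadd       → [5]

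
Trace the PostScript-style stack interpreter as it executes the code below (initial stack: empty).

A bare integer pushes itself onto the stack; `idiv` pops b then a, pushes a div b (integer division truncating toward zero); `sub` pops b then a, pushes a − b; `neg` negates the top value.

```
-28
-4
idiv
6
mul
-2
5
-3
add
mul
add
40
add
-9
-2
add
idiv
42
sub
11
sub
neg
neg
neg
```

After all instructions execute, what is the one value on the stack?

60

-28  : [-28]
-4   : [-28, -4]
idiv : [7]
6    : [7, 6]
mul  : [42]
-2   : [42, -2]
5    : [42, -2, 5]
-3   : [42, -2, 5, -3]
add  : [42, -2, 2]
mul  : [42, -4]
add  : [38]
40   : [38, 40]
add  : [78]
-9   : [78, -9]
-2   : [78, -9, -2]
add  : [78, -11]
idiv : [-7]
42   : [-7, 42]
sub  : [-49]
11   : [-49, 11]
sub  : [-60]
neg  : [60]
neg  : [-60]
neg  : [60]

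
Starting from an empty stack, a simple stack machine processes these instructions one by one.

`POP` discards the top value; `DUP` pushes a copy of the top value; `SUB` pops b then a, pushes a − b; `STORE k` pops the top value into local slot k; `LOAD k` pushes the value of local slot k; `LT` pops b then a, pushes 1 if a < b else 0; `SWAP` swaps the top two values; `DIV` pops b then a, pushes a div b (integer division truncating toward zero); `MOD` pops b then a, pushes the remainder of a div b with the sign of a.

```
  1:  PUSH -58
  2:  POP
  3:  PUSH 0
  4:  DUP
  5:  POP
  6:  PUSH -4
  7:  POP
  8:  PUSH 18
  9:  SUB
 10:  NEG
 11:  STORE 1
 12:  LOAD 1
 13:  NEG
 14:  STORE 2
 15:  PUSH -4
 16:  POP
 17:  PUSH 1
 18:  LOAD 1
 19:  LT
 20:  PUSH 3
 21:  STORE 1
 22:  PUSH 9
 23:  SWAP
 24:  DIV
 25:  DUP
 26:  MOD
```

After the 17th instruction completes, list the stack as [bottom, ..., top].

PUSH -58  [-58]
POP       []
PUSH 0    [0]
DUP       [0, 0]
POP       [0]
PUSH -4   [0, -4]
POP       [0]
PUSH 18   [0, 18]
SUB       [-18]
NEG       [18]
STORE 1   []
LOAD 1    [18]
NEG       [-18]
STORE 2   []
PUSH -4   [-4]
POP       []
PUSH 1    [1]

[1]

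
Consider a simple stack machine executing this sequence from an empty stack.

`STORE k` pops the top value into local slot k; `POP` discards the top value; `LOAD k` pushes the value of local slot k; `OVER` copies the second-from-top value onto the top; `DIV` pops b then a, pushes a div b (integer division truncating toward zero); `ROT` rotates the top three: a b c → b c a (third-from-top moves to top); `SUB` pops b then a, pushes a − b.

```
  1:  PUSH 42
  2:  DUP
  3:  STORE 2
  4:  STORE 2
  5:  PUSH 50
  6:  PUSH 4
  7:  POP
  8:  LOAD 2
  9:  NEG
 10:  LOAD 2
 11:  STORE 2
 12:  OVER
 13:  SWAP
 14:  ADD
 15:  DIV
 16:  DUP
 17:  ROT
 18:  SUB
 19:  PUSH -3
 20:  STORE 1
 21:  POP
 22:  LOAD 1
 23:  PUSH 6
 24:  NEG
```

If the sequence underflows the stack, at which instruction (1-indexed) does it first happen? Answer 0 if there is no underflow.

PUSH 42 -> [42]
DUP     -> [42, 42]
STORE 2 -> [42]
STORE 2 -> []
PUSH 50 -> [50]
PUSH 4  -> [50, 4]
POP     -> [50]
LOAD 2  -> [50, 42]
NEG     -> [50, -42]
LOAD 2  -> [50, -42, 42]
STORE 2 -> [50, -42]
OVER    -> [50, -42, 50]
SWAP    -> [50, 50, -42]
ADD     -> [50, 8]
DIV     -> [6]
DUP     -> [6, 6]
ROT  — needs 3 operands, stack has 2 → underflow

17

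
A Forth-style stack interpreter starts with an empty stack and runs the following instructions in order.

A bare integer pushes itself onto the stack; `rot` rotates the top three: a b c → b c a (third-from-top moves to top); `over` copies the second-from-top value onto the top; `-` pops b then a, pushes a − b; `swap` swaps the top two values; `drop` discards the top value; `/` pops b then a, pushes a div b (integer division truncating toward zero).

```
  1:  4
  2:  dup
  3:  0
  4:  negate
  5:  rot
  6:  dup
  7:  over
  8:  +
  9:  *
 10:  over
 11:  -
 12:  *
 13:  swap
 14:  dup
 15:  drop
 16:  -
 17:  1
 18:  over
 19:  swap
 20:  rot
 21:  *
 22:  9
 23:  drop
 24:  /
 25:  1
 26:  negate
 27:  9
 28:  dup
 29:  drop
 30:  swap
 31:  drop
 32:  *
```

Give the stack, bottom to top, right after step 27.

4      → 4
dup    → 4 4
0      → 4 4 0
negate → 4 4 0
rot    → 4 0 4
dup    → 4 0 4 4
over   → 4 0 4 4 4
+      → 4 0 4 8
*      → 4 0 32
over   → 4 0 32 0
-      → 4 0 32
*      → 4 0
swap   → 0 4
dup    → 0 4 4
drop   → 0 4
-      → -4
1      → -4 1
over   → -4 1 -4
swap   → -4 -4 1
rot    → -4 1 -4
*      → -4 -4
9      → -4 -4 9
drop   → -4 -4
/      → 1
1      → 1 1
negate → 1 -1
9      → 1 -1 9

[1, -1, 9]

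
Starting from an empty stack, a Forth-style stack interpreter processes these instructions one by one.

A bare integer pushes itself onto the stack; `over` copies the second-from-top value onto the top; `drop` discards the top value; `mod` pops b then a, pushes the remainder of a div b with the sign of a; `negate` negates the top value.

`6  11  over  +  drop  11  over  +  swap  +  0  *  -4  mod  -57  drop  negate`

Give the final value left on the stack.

0

6      : [6]
11     : [6, 11]
over   : [6, 11, 6]
+      : [6, 17]
drop   : [6]
11     : [6, 11]
over   : [6, 11, 6]
+      : [6, 17]
swap   : [17, 6]
+      : [23]
0      : [23, 0]
*      : [0]
-4     : [0, -4]
mod    : [0]
-57    : [0, -57]
drop   : [0]
negate : [0]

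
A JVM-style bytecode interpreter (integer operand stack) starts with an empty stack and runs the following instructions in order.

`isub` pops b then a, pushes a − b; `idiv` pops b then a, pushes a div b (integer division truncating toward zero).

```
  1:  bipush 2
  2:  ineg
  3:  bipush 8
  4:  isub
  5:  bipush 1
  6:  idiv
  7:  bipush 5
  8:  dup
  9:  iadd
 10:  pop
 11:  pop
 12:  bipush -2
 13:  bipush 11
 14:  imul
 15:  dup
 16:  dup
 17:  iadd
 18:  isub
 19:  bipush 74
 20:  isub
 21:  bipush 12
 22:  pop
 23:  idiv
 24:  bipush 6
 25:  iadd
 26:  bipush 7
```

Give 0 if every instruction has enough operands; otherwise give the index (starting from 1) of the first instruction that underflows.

23

bipush 2   [2]
ineg       [-2]
bipush 8   [-2, 8]
isub       [-10]
bipush 1   [-10, 1]
idiv       [-10]
bipush 5   [-10, 5]
dup        [-10, 5, 5]
iadd       [-10, 10]
pop        [-10]
pop        []
bipush -2  [-2]
bipush 11  [-2, 11]
imul       [-22]
dup        [-22, -22]
dup        [-22, -22, -22]
iadd       [-22, -44]
isub       [22]
bipush 74  [22, 74]
isub       [-52]
bipush 12  [-52, 12]
pop        [-52]
idiv  — needs 2 operands, stack has 1 → underflow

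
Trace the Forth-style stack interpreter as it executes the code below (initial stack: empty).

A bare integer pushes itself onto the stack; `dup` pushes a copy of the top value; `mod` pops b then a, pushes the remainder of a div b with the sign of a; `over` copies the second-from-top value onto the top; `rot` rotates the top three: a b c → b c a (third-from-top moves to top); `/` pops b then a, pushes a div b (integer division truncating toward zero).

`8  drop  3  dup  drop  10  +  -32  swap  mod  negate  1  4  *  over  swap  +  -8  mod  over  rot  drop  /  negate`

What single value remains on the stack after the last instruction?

0

8       [8]
drop    []
3       [3]
dup     [3, 3]
drop    [3]
10      [3, 10]
+       [13]
-32     [13, -32]
swap    [-32, 13]
mod     [-6]
negate  [6]
1       [6, 1]
4       [6, 1, 4]
*       [6, 4]
over    [6, 4, 6]
swap    [6, 6, 4]
+       [6, 10]
-8      [6, 10, -8]
mod     [6, 2]
over    [6, 2, 6]
rot     [2, 6, 6]
drop    [2, 6]
/       [0]
negate  [0]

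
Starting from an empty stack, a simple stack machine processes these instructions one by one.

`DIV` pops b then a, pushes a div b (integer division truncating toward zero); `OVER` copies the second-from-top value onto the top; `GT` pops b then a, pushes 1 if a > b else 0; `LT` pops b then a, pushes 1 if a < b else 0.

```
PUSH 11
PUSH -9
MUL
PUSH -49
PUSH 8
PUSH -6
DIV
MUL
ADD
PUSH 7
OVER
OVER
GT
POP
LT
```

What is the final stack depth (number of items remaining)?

PUSH 11  -> [11]
PUSH -9  -> [11, -9]
MUL      -> [-99]
PUSH -49 -> [-99, -49]
PUSH 8   -> [-99, -49, 8]
PUSH -6  -> [-99, -49, 8, -6]
DIV      -> [-99, -49, -1]
MUL      -> [-99, 49]
ADD      -> [-50]
PUSH 7   -> [-50, 7]
OVER     -> [-50, 7, -50]
OVER     -> [-50, 7, -50, 7]
GT       -> [-50, 7, 0]
POP      -> [-50, 7]
LT       -> [1]

1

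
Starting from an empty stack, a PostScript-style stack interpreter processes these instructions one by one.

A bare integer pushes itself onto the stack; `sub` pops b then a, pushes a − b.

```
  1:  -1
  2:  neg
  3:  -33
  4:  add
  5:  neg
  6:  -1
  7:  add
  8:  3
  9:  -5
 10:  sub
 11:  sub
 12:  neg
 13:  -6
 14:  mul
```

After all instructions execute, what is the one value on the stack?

-1   [-1]
neg  [1]
-33  [1, -33]
add  [-32]
neg  [32]
-1   [32, -1]
add  [31]
3    [31, 3]
-5   [31, 3, -5]
sub  [31, 8]
sub  [23]
neg  [-23]
-6   [-23, -6]
mul  [138]

138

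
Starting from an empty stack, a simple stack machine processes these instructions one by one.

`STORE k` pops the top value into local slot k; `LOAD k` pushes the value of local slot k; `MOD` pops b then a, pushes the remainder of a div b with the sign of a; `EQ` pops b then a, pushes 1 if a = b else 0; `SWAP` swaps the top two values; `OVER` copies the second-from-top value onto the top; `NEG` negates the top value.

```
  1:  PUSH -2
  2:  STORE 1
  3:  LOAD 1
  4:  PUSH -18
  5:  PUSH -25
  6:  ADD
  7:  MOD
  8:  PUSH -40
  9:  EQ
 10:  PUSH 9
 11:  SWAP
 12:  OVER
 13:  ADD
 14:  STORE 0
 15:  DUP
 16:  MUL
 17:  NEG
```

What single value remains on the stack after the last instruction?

PUSH -2  → [-2]
STORE 1  → []
LOAD 1   → [-2]
PUSH -18 → [-2, -18]
PUSH -25 → [-2, -18, -25]
ADD      → [-2, -43]
MOD      → [-2]
PUSH -40 → [-2, -40]
EQ       → [0]
PUSH 9   → [0, 9]
SWAP     → [9, 0]
OVER     → [9, 0, 9]
ADD      → [9, 9]
STORE 0  → [9]
DUP      → [9, 9]
MUL      → [81]
NEG      → [-81]

-81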